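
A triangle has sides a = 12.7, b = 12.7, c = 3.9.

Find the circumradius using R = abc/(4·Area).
First find the area with Heron's formula.
s = (12.7 + 12.7 + 3.9)/2 = 14.65
Area = √(s(s−a)(s−b)(s−c)) = √(14.65·1.95·1.95·10.75) ≈ √598.846 ≈ 24.4713
abc = 12.7·12.7·3.9 = 629.031
R = abc/(4·Area) ≈ 629.031/(4·24.4713) = 629.031/97.8853 ≈ 6.4262

R = 6.426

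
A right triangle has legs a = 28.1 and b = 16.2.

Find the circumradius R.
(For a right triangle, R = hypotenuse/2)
Hypotenuse c = √(a² + b²) = √(789.61 + 262.44) = √1052.05 ≈ 32.4353
R = c/2 ≈ 32.4353/2 ≈ 16.2177

R = 16.22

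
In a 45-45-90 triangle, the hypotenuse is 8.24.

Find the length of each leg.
In a 45-45-90 triangle hypotenuse = leg·√2, so leg = hypotenuse/√2.
Leg = 8.24/√2 ≈ 8.24/1.41421 ≈ 5.82656

Each leg = 5.827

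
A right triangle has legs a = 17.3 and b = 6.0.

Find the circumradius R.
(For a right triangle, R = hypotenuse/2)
Hypotenuse c = √(a² + b²) = √(299.29 + 36) = √335.29 ≈ 18.3109
R = c/2 ≈ 18.3109/2 ≈ 9.15546

R = 9.155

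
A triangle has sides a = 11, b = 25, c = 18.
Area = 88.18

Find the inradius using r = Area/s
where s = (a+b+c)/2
s = (11 + 25 + 18)/2 = 54/2 = 27
r = Area/s = 88.18/27 ≈ 3.26593

r = 3.266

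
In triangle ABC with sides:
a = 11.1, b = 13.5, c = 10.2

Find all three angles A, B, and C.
Law of cosines for each angle (a² = 123.21, b² = 182.25, c² = 104.04):
cos(A) = (b² + c² − a²)/(2bc) = (182.25 + 104.04 − 123.21)/(2·13.5·10.2) = 163.08/275.4 ≈ 0.592157  ⇒  A ≈ 53.6898°
cos(B) = (a² + c² − b²)/(2ac) = (123.21 + 104.04 − 182.25)/(2·11.1·10.2) = 45/226.44 ≈ 0.198728  ⇒  B ≈ 78.5374°
cos(C) = (a² + b² − c²)/(2ab) = (123.21 + 182.25 − 104.04)/(2·11.1·13.5) = 201.42/299.7 ≈ 0.672072  ⇒  C ≈ 47.7728°
Check: A + B + C ≈ 180°

A = 53.69°, B = 78.54°, C = 47.77°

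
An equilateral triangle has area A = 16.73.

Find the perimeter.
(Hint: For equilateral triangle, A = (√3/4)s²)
A = (√3/4)s²  ⇒  s² = 4A/√3 = 4·16.73/√3 = 66.92/1.73205 ≈ 38.6363
s ≈ √38.6363 ≈ 6.21581
Perimeter = 3s ≈ 3·6.21581 ≈ 18.6474

Perimeter = 18.65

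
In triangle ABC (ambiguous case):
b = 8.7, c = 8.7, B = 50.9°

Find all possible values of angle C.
b/sin(B) = c/sin(C)  ⇒  sin(C) = c·sin(B)/b = 8.7·sin(50.9°)/8.7
sin(50.9°) ≈ 0.776046
sin(C) ≈ 8.7·0.776046/8.7 ≈ 6.7516/8.7 ≈ 0.776046
Candidate 1: C₁ = arcsin(0.776046) ≈ 50.9°  →  A = 180° − 50.9° − 50.9° ≈ 78.2° > 0, valid
Candidate 2: C₂ = 180° − C₁ ≈ 129.1°  →  A = 180° − 50.9° − 129.1° ≈ 0° ≤ 0, not a valid triangle

C = 50.9° (one solution)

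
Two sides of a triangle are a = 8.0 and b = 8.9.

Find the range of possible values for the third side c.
Triangle inequality: |a − b| < c < a + b
|a − b| = |8.0 − 8.9| = 0.9
a + b = 8.0 + 8.9 = 16.9

0.9 < c < 16.9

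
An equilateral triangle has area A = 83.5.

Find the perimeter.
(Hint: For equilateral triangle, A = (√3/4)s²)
A = (√3/4)s²  ⇒  s² = 4A/√3 = 4·83.5/√3 = 334/1.73205 ≈ 192.835
s ≈ √192.835 ≈ 13.8865
Perimeter = 3s ≈ 3·13.8865 ≈ 41.6595

Perimeter = 41.66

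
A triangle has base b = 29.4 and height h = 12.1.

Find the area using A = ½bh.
A = ½·b·h = ½·29.4·12.1 = ½·355.74 = 177.87

Area = 177.87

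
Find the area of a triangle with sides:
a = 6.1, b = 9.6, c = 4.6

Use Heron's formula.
s = (6.1 + 9.6 + 4.6)/2 = 20.3/2 = 10.15
s − a = 4.05, s − b = 0.55, s − c = 5.55
s(s−a)(s−b)(s−c) = 10.15·4.05·0.55·5.55 ≈ 125.481
Area = √125.481 ≈ 11.2018

Area = 11.2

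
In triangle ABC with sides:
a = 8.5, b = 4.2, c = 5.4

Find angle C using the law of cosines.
c² = a² + b² − 2ab·cos(C)  ⇒  cos(C) = (a² + b² − c²)/(2ab)
cos(C) = (8.5² + 4.2² − 5.4²)/(2·8.5·4.2) = (72.25 + 17.64 − 29.16)/71.4 = 60.73/71.4 ≈ 0.85056
C = arccos(0.85056) ≈ 31.7273°

C = 31.73°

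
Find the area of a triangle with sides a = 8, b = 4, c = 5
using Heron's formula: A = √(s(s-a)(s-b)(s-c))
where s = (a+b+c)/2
s = (8 + 4 + 5)/2 = 17/2 = 8.5
s − a = 0.5, s − b = 4.5, s − c = 3.5
s(s−a)(s−b)(s−c) = 8.5·0.5·4.5·3.5 = 66.9375
Area = √66.9375 ≈ 8.18153

s = 8.5, Area = 8.182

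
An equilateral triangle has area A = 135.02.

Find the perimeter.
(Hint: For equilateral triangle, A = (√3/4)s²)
A = (√3/4)s²  ⇒  s² = 4A/√3 = 4·135.02/√3 = 540.08/1.73205 ≈ 311.815
s ≈ √311.815 ≈ 17.6583
Perimeter = 3s ≈ 3·17.6583 ≈ 52.9749

Perimeter = 52.97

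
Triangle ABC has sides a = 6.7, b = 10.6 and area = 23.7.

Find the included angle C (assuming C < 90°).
Area = ½·a·b·sin(C)  ⇒  sin(C) = 2·Area/(a·b) = 2·23.7/(6.7·10.6) = 47.4/71.02 ≈ 0.667418
C = arcsin(0.667418) ≈ 41.8681° (taking the acute solution since C < 90°)

C = 41.87°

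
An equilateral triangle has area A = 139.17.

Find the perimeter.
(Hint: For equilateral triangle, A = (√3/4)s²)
A = (√3/4)s²  ⇒  s² = 4A/√3 = 4·139.17/√3 = 556.68/1.73205 ≈ 321.399
s ≈ √321.399 ≈ 17.9276
Perimeter = 3s ≈ 3·17.9276 ≈ 53.7828

Perimeter = 53.78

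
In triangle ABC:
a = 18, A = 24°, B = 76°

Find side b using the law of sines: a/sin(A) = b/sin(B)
a/sin(A) = b/sin(B)  ⇒  b = a·sin(B)/sin(A) = 18·sin(76°)/sin(24°)
sin(76°) ≈ 0.970296, sin(24°) ≈ 0.406737
b ≈ 18·0.970296/0.406737 ≈ 17.4653/0.406737 ≈ 42.9401

b = 42.94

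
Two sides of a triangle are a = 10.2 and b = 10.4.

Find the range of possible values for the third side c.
Triangle inequality: |a − b| < c < a + b
|a − b| = |10.2 − 10.4| = 0.2
a + b = 10.2 + 10.4 = 20.6

0.2 < c < 20.6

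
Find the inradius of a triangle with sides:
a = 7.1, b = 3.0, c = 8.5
r = Area/s where s is the semi-perimeter.
s = (7.1 + 3.0 + 8.5)/2 = 18.6/2 = 9.3
Area = √(s(s−a)(s−b)(s−c)) = √(9.3·2.2·6.3·0.8) ≈ √103.118 ≈ 10.1547
r ≈ 10.1547/9.3 ≈ 1.09191

r = 1.092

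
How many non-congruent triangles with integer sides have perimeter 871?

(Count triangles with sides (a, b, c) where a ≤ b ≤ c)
Let a ≤ b ≤ c with a + b + c = 871. The only binding inequality is a + b > c, i.e. 871 − c > c, so c < 871/2; and c ≥ 871/3 since c is the largest side.
So 291 ≤ c ≤ 435. For each c, b runs from ⌈(871 − c)/2⌉ up to c (then a = 871 − b − c satisfies 1 ≤ a ≤ b automatically), giving c − ⌈(871 − c)/2⌉ + 1 choices.
Summing over c: 2 + 3 + 5 + 6 + … + 216 + 218  (145 terms, c = 291, …, 435) = 15914
Check (closed form: nearest integer to p²/48 for even p, (p+3)²/48 for odd p): (871+3)²/48 = 874²/48 = 763876/48 ≈ 15914.08 → 15914

15914 triangles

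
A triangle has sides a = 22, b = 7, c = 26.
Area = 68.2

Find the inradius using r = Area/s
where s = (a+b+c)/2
s = (22 + 7 + 26)/2 = 55/2 = 27.5
r = Area/s = 68.2/27.5 ≈ 2.48

r = 2.48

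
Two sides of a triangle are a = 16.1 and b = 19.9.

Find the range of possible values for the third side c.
Triangle inequality: |a − b| < c < a + b
|a − b| = |16.1 − 19.9| = 3.8
a + b = 16.1 + 19.9 = 36

3.8 < c < 36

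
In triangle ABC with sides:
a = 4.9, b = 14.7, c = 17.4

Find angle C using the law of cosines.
c² = a² + b² − 2ab·cos(C)  ⇒  cos(C) = (a² + b² − c²)/(2ab)
cos(C) = (4.9² + 14.7² − 17.4²)/(2·4.9·14.7) = (24.01 + 216.09 − 302.76)/144.06 = -62.66/144.06 ≈ -0.434958
C = arccos(-0.434958) ≈ 115.783°

C = 115.8°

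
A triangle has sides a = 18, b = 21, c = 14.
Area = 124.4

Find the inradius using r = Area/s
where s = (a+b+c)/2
s = (18 + 21 + 14)/2 = 53/2 = 26.5
r = Area/s = 124.4/26.5 ≈ 4.69434

r = 4.694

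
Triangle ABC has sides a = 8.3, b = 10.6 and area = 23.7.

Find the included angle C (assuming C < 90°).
Area = ½·a·b·sin(C)  ⇒  sin(C) = 2·Area/(a·b) = 2·23.7/(8.3·10.6) = 47.4/87.98 ≈ 0.538759
C = arcsin(0.538759) ≈ 32.5992° (taking the acute solution since C < 90°)

C = 32.6°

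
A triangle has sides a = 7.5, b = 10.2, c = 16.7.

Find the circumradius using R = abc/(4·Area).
First find the area with Heron's formula.
s = (7.5 + 10.2 + 16.7)/2 = 17.2
Area = √(s(s−a)(s−b)(s−c)) = √(17.2·9.7·7·0.5) ≈ √583.94 ≈ 24.1649
abc = 7.5·10.2·16.7 = 1277.55
R = abc/(4·Area) ≈ 1277.55/(4·24.1649) = 1277.55/96.6594 ≈ 13.217

R = 13.22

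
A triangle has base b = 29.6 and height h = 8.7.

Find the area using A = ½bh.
A = ½·b·h = ½·29.6·8.7 = ½·257.52 = 128.76

Area = 128.76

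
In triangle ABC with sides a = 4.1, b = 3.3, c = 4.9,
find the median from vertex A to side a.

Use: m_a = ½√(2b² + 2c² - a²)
m_a = ½√(2·3.3² + 2·4.9² − 4.1²) = ½√(2·10.89 + 2·24.01 − 16.81) = ½√(21.78 + 48.02 − 16.81) = ½√52.99
√52.99 ≈ 7.27942, so m_a ≈ 3.63971

m_a = 3.64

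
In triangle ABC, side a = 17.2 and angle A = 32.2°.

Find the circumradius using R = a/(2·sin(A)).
R = a/(2·sin(A)) = 17.2/(2·sin(32.2°))
sin(32.2°) ≈ 0.532876
R ≈ 17.2/(2·0.532876) = 17.2/1.06575 ≈ 16.1388

R = 16.14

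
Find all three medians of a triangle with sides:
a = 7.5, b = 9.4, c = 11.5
Median formula: m_a = ½√(2b² + 2c² − a²) (and cyclically). a² = 56.25, b² = 88.36, c² = 132.25.
m_a = ½√(2·88.36 + 2·132.25 − 56.25) = ½√384.97 ≈ ½·19.6207 ≈ 9.81033
m_b = ½√(2·56.25 + 2·132.25 − 88.36) = ½√288.64 ≈ ½·16.9894 ≈ 8.4947
m_c = ½√(2·56.25 + 2·88.36 − 132.25) = ½√156.97 ≈ ½·12.5288 ≈ 6.26438

m_a = 9.81, m_b = 8.495, m_c = 6.264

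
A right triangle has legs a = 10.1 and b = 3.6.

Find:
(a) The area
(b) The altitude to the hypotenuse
(a) The legs are perpendicular, so Area = ½·a·b = ½·10.1·3.6 = ½·36.36 = 18.18
(b) Hypotenuse c = √(a² + b²) = √(102.01 + 12.96) = √114.97 ≈ 10.7224
    Area = ½·c·h_c  ⇒  h_c = 2·Area/c = 36.36/10.7224 ≈ 3.39103

Area = 18.18, h_c = 3.391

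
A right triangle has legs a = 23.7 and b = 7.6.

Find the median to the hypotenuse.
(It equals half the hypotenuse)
Hypotenuse c = √(a² + b²) = √(561.69 + 57.76) = √619.45 ≈ 24.8888
Median to hypotenuse = c/2 ≈ 24.8888/2 ≈ 12.4444

Median = 12.44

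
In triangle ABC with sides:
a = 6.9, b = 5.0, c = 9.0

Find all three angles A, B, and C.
Law of cosines for each angle (a² = 47.61, b² = 25, c² = 81):
cos(A) = (b² + c² − a²)/(2bc) = (25 + 81 − 47.61)/(2·5.0·9.0) = 58.39/90 ≈ 0.648778  ⇒  A ≈ 49.5505°
cos(B) = (a² + c² − b²)/(2ac) = (47.61 + 81 − 25)/(2·6.9·9.0) = 103.61/124.2 ≈ 0.834219  ⇒  B ≈ 33.4654°
cos(C) = (a² + b² − c²)/(2ab) = (47.61 + 25 − 81)/(2·6.9·5.0) = -8.39/69 ≈ -0.121594  ⇒  C ≈ 96.9841°
Check: A + B + C ≈ 180°

A = 49.55°, B = 33.47°, C = 96.98°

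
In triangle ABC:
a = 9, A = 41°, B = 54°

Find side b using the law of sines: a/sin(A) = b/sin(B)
a/sin(A) = b/sin(B)  ⇒  b = a·sin(B)/sin(A) = 9·sin(54°)/sin(41°)
sin(54°) ≈ 0.809017, sin(41°) ≈ 0.656059
b ≈ 9·0.809017/0.656059 ≈ 7.28115/0.656059 ≈ 11.0983

b = 11.1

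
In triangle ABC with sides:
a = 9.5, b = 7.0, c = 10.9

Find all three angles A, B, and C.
Law of cosines for each angle (a² = 90.25, b² = 49, c² = 118.81):
cos(A) = (b² + c² − a²)/(2bc) = (49 + 118.81 − 90.25)/(2·7.0·10.9) = 77.56/152.6 ≈ 0.508257  ⇒  A ≈ 59.4522°
cos(B) = (a² + c² − b²)/(2ac) = (90.25 + 118.81 − 49)/(2·9.5·10.9) = 160.06/207.1 ≈ 0.772863  ⇒  B ≈ 39.3883°
cos(C) = (a² + b² − c²)/(2ab) = (90.25 + 49 − 118.81)/(2·9.5·7.0) = 20.44/133 ≈ 0.153684  ⇒  C ≈ 81.1595°
Check: A + B + C ≈ 180°

A = 59.45°, B = 39.39°, C = 81.16°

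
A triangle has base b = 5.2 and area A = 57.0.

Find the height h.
A = ½·b·h  ⇒  h = 2A/b = 2·57.0/5.2 = 114/5.2 ≈ 21.9231

h = 21.92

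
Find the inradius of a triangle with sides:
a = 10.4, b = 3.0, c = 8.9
r = Area/s where s is the semi-perimeter.
s = (10.4 + 3.0 + 8.9)/2 = 22.3/2 = 11.15
Area = √(s(s−a)(s−b)(s−c)) = √(11.15·0.75·8.15·2.25) ≈ √153.347 ≈ 12.3833
r ≈ 12.3833/11.15 ≈ 1.11061

r = 1.111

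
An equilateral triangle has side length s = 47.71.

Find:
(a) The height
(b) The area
(a) The height splits the triangle into two 30-60-90 halves: h = s·√3/2 = 47.71·1.73205/2 ≈ 82.6361/2 ≈ 41.3181
(b) Area = (√3/4)·s² = (√3/4)·47.71² = (√3/4)·2276.2441 ≈ 0.433013·2276.2441 ≈ 985.643

Height = 41.32, Area = 985.6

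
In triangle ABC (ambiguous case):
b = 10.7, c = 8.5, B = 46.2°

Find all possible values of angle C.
b/sin(B) = c/sin(C)  ⇒  sin(C) = c·sin(B)/b = 8.5·sin(46.2°)/10.7
sin(46.2°) ≈ 0.72176
sin(C) ≈ 8.5·0.72176/10.7 ≈ 6.13496/10.7 ≈ 0.573361
Candidate 1: C₁ = arcsin(0.573361) ≈ 34.9849°  →  A = 180° − 46.2° − 34.9849° ≈ 98.8151° > 0, valid
Candidate 2: C₂ = 180° − C₁ ≈ 145.015°  →  A = 180° − 46.2° − 145.015° ≈ -11.2151° ≤ 0, not a valid triangle

C = 34.98° (one solution)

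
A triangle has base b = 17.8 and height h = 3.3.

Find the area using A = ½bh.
A = ½·b·h = ½·17.8·3.3 = ½·58.74 = 29.37

Area = 29.37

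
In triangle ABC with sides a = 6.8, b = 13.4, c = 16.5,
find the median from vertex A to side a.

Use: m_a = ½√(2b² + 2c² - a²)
m_a = ½√(2·13.4² + 2·16.5² − 6.8²) = ½√(2·179.56 + 2·272.25 − 46.24) = ½√(359.12 + 544.5 − 46.24) = ½√857.38
√857.38 ≈ 29.2811, so m_a ≈ 14.6405

m_a = 14.64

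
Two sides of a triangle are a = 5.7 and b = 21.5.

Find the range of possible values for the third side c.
Triangle inequality: |a − b| < c < a + b
|a − b| = |5.7 − 21.5| = 15.8
a + b = 5.7 + 21.5 = 27.2

15.8 < c < 27.2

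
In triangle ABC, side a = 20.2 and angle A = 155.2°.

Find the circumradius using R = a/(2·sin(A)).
R = a/(2·sin(A)) = 20.2/(2·sin(155.2°))
sin(155.2°) ≈ 0.419452
R ≈ 20.2/(2·0.419452) = 20.2/0.838904 ≈ 24.079

R = 24.08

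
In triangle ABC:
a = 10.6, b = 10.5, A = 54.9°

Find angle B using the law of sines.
a/sin(A) = b/sin(B)  ⇒  sin(B) = b·sin(A)/a = 10.5·sin(54.9°)/10.6
sin(54.9°) ≈ 0.81815
sin(B) ≈ 10.5·0.81815/10.6 ≈ 8.59057/10.6 ≈ 0.810431
B = arcsin(0.810431) ≈ 54.1381°
(Since b ≤ a we need B ≤ A, so the obtuse alternative 180° − 54.1381° ≈ 125.862° is rejected.)

B = 54.14°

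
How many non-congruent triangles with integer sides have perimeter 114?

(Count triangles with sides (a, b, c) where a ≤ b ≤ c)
Let a ≤ b ≤ c with a + b + c = 114. The only binding inequality is a + b > c, i.e. 114 − c > c, so c < 114/2; and c ≥ 114/3 since c is the largest side.
So 38 ≤ c ≤ 56. For each c, b runs from ⌈(114 − c)/2⌉ up to c (then a = 114 − b − c satisfies 1 ≤ a ≤ b automatically), giving c − ⌈(114 − c)/2⌉ + 1 choices.
Summing over c: 1 + 2 + 4 + 5 + … + 26 + 28  (19 terms, c = 38, …, 56) = 271
Check (closed form: nearest integer to p²/48 for even p, (p+3)²/48 for odd p): 114²/48 = 12996/48 ≈ 270.75 → 271

271 triangles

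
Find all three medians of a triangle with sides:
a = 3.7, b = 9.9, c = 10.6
Median formula: m_a = ½√(2b² + 2c² − a²) (and cyclically). a² = 13.69, b² = 98.01, c² = 112.36.
m_a = ½√(2·98.01 + 2·112.36 − 13.69) = ½√407.05 ≈ ½·20.1755 ≈ 10.0877
m_b = ½√(2·13.69 + 2·112.36 − 98.01) = ½√154.09 ≈ ½·12.4133 ≈ 6.20665
m_c = ½√(2·13.69 + 2·98.01 − 112.36) = ½√111.04 ≈ ½·10.5376 ≈ 5.26878

m_a = 10.09, m_b = 6.207, m_c = 5.269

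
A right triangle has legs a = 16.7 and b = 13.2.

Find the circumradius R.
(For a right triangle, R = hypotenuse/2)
Hypotenuse c = √(a² + b²) = √(278.89 + 174.24) = √453.13 ≈ 21.2869
R = c/2 ≈ 21.2869/2 ≈ 10.6434

R = 10.64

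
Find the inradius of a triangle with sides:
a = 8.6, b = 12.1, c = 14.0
r = Area/s where s is the semi-perimeter.
s = (8.6 + 12.1 + 14.0)/2 = 34.7/2 = 17.35
Area = √(s(s−a)(s−b)(s−c)) = √(17.35·8.75·5.25·3.35) ≈ √2670 ≈ 51.6721
r ≈ 51.6721/17.35 ≈ 2.97822

r = 2.978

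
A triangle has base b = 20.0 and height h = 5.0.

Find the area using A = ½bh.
A = ½·b·h = ½·20.0·5.0 = ½·100 = 50

Area = 50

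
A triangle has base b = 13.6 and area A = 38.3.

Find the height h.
A = ½·b·h  ⇒  h = 2A/b = 2·38.3/13.6 = 76.6/13.6 ≈ 5.63235

h = 5.632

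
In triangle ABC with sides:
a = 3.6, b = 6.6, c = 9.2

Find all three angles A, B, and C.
Law of cosines for each angle (a² = 12.96, b² = 43.56, c² = 84.64):
cos(A) = (b² + c² − a²)/(2bc) = (43.56 + 84.64 − 12.96)/(2·6.6·9.2) = 115.24/121.44 ≈ 0.948946  ⇒  A ≈ 18.3873°
cos(B) = (a² + c² − b²)/(2ac) = (12.96 + 84.64 − 43.56)/(2·3.6·9.2) = 54.04/66.24 ≈ 0.815821  ⇒  B ≈ 35.3314°
cos(C) = (a² + b² − c²)/(2ab) = (12.96 + 43.56 − 84.64)/(2·3.6·6.6) = -28.12/47.52 ≈ -0.591751  ⇒  C ≈ 126.281°
Check: A + B + C ≈ 180°

A = 18.39°, B = 35.33°, C = 126.3°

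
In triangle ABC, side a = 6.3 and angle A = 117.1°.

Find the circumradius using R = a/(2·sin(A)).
R = a/(2·sin(A)) = 6.3/(2·sin(117.1°))
sin(117.1°) ≈ 0.890213
R ≈ 6.3/(2·0.890213) = 6.3/1.78043 ≈ 3.53848

R = 3.538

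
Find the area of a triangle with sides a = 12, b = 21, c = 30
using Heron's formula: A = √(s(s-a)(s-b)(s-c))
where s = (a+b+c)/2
s = (12 + 21 + 30)/2 = 63/2 = 31.5
s − a = 19.5, s − b = 10.5, s − c = 1.5
s(s−a)(s−b)(s−c) = 31.5·19.5·10.5·1.5 = 9674.4375
Area = √9674.4375 ≈ 98.3587

s = 31.5, Area = 98.36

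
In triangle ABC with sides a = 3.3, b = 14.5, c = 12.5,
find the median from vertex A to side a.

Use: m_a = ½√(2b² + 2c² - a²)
m_a = ½√(2·14.5² + 2·12.5² − 3.3²) = ½√(2·210.25 + 2·156.25 − 10.89) = ½√(420.5 + 312.5 − 10.89) = ½√722.11
√722.11 ≈ 26.8721, so m_a ≈ 13.4361

m_a = 13.44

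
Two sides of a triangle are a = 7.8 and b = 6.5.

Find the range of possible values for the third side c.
Triangle inequality: |a − b| < c < a + b
|a − b| = |7.8 − 6.5| = 1.3
a + b = 7.8 + 6.5 = 14.3

1.3 < c < 14.3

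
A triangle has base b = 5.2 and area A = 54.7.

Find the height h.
A = ½·b·h  ⇒  h = 2A/b = 2·54.7/5.2 = 109.4/5.2 ≈ 21.0385

h = 21.04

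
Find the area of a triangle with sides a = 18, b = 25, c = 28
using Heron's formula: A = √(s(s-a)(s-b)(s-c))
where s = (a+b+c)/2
s = (18 + 25 + 28)/2 = 71/2 = 35.5
s − a = 17.5, s − b = 10.5, s − c = 7.5
s(s−a)(s−b)(s−c) = 35.5·17.5·10.5·7.5 = 48923.4375
Area = √48923.4375 ≈ 221.186

s = 35.5, Area = 221.2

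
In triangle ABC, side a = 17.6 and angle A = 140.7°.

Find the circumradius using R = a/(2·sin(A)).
R = a/(2·sin(A)) = 17.6/(2·sin(140.7°))
sin(140.7°) ≈ 0.633381
R ≈ 17.6/(2·0.633381) = 17.6/1.26676 ≈ 13.8937

R = 13.89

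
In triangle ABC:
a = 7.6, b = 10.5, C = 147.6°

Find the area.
Two sides and the included angle (SAS): A = ½·a·b·sin(C) = ½·7.6·10.5·sin(147.6°)
sin(147.6°) ≈ 0.535827
A ≈ ½·79.8·0.535827 = 39.9·0.535827 ≈ 21.3795

Area = 21.38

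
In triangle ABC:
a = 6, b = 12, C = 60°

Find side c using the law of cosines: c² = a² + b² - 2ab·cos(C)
c² = 6² + 12² − 2·6·12·cos(60°)
cos(60°) ≈ 0.5
c² ≈ 36 + 144 − 144·(0.5) ≈ 180 − 72 ≈ 108
c ≈ √108 ≈ 10.3923

c = 10.39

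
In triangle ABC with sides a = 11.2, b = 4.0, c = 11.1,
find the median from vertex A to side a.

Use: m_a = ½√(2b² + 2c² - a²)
m_a = ½√(2·4.0² + 2·11.1² − 11.2²) = ½√(2·16 + 2·123.21 − 125.44) = ½√(32 + 246.42 − 125.44) = ½√152.98
√152.98 ≈ 12.3685, so m_a ≈ 6.18425

m_a = 6.184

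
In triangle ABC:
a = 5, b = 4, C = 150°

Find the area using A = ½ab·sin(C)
A = ½·a·b·sin(C) = ½·5·4·sin(150°)
sin(150°) ≈ 0.5
A ≈ ½·20·0.5 = 10·0.5 ≈ 5

Area = 5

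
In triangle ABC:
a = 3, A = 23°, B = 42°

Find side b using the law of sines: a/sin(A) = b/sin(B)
a/sin(A) = b/sin(B)  ⇒  b = a·sin(B)/sin(A) = 3·sin(42°)/sin(23°)
sin(42°) ≈ 0.669131, sin(23°) ≈ 0.390731
b ≈ 3·0.669131/0.390731 ≈ 2.00739/0.390731 ≈ 5.13753

b = 5.138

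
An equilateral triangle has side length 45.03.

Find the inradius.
r = Area/s with s the semi-perimeter.
Area = (√3/4)·45.03² = (√3/4)·2027.7009 ≈ 0.433013·2027.7009 ≈ 878.02
s = 3·45.03/2 = 67.545
r ≈ 878.02/67.545 ≈ 12.999
(Equivalently r = side/(2√3) = 45.03/3.4641 ≈ 12.999.)

r = 13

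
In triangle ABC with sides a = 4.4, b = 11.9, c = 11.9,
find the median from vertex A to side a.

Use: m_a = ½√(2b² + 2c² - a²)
m_a = ½√(2·11.9² + 2·11.9² − 4.4²) = ½√(2·141.61 + 2·141.61 − 19.36) = ½√(283.22 + 283.22 − 19.36) = ½√547.08
√547.08 ≈ 23.3897, so m_a ≈ 11.6949

m_a = 11.69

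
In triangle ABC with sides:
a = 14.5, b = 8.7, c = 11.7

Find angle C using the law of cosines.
c² = a² + b² − 2ab·cos(C)  ⇒  cos(C) = (a² + b² − c²)/(2ab)
cos(C) = (14.5² + 8.7² − 11.7²)/(2·14.5·8.7) = (210.25 + 75.69 − 136.89)/252.3 = 149.05/252.3 ≈ 0.590765
C = arccos(0.590765) ≈ 53.7887°

C = 53.79°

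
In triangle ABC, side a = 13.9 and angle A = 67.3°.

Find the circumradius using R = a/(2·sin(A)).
R = a/(2·sin(A)) = 13.9/(2·sin(67.3°))
sin(67.3°) ≈ 0.922538
R ≈ 13.9/(2·0.922538) = 13.9/1.84508 ≈ 7.53356

R = 7.534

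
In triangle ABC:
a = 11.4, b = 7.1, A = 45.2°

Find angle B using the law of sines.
a/sin(A) = b/sin(B)  ⇒  sin(B) = b·sin(A)/a = 7.1·sin(45.2°)/11.4
sin(45.2°) ≈ 0.709571
sin(B) ≈ 7.1·0.709571/11.4 ≈ 5.03795/11.4 ≈ 0.441926
B = arcsin(0.441926) ≈ 26.2268°
(Since b ≤ a we need B ≤ A, so the obtuse alternative 180° − 26.2268° ≈ 153.773° is rejected.)

B = 26.23°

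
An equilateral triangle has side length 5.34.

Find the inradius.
r = Area/s with s the semi-perimeter.
Area = (√3/4)·5.34² = (√3/4)·28.5156 ≈ 0.433013·28.5156 ≈ 12.3476
s = 3·5.34/2 = 8.01
r ≈ 12.3476/8.01 ≈ 1.54153
(Equivalently r = side/(2√3) = 5.34/3.4641 ≈ 1.54153.)

r = 1.542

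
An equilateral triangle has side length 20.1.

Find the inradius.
r = Area/s with s the semi-perimeter.
Area = (√3/4)·20.1² = (√3/4)·404.01 ≈ 0.433013·404.01 ≈ 174.941
s = 3·20.1/2 = 30.15
r ≈ 174.941/30.15 ≈ 5.80237
(Equivalently r = side/(2√3) = 20.1/3.4641 ≈ 5.80237.)

r = 5.802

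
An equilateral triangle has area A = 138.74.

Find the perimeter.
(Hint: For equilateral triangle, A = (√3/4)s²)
A = (√3/4)s²  ⇒  s² = 4A/√3 = 4·138.74/√3 = 554.96/1.73205 ≈ 320.406
s ≈ √320.406 ≈ 17.8999
Perimeter = 3s ≈ 3·17.8999 ≈ 53.6997

Perimeter = 53.7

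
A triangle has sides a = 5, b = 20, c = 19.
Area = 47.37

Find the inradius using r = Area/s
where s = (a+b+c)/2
s = (5 + 20 + 19)/2 = 44/2 = 22
r = Area/s = 47.37/22 ≈ 2.15318

r = 2.153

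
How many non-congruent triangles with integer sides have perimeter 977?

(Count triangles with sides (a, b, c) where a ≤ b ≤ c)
Let a ≤ b ≤ c with a + b + c = 977. The only binding inequality is a + b > c, i.e. 977 − c > c, so c < 977/2; and c ≥ 977/3 since c is the largest side.
So 326 ≤ c ≤ 488. For each c, b runs from ⌈(977 − c)/2⌉ up to c (then a = 977 − b − c satisfies 1 ≤ a ≤ b automatically), giving c − ⌈(977 − c)/2⌉ + 1 choices.
Summing over c: 1 + 3 + 4 + 6 + … + 243 + 244  (163 terms, c = 326, …, 488) = 20008
Check (closed form: nearest integer to p²/48 for even p, (p+3)²/48 for odd p): (977+3)²/48 = 980²/48 = 960400/48 ≈ 20008.33 → 20008

20008 triangles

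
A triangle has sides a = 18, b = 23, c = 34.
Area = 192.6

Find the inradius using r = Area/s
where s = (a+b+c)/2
s = (18 + 23 + 34)/2 = 75/2 = 37.5
r = Area/s = 192.6/37.5 ≈ 5.136

r = 5.136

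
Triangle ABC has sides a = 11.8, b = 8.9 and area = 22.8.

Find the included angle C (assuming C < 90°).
Area = ½·a·b·sin(C)  ⇒  sin(C) = 2·Area/(a·b) = 2·22.8/(11.8·8.9) = 45.6/105.02 ≈ 0.434203
C = arcsin(0.434203) ≈ 25.7346° (taking the acute solution since C < 90°)

C = 25.73°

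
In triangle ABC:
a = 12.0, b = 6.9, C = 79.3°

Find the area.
Two sides and the included angle (SAS): A = ½·a·b·sin(C) = ½·12.0·6.9·sin(79.3°)
sin(79.3°) ≈ 0.982613
A ≈ ½·82.8·0.982613 = 41.4·0.982613 ≈ 40.6802

Area = 40.68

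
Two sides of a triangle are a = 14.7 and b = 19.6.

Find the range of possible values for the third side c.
Triangle inequality: |a − b| < c < a + b
|a − b| = |14.7 − 19.6| = 4.9
a + b = 14.7 + 19.6 = 34.3

4.9 < c < 34.3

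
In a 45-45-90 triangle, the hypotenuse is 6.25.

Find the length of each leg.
In a 45-45-90 triangle hypotenuse = leg·√2, so leg = hypotenuse/√2.
Leg = 6.25/√2 ≈ 6.25/1.41421 ≈ 4.41942

Each leg = 4.419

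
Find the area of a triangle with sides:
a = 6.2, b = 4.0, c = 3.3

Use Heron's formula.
s = (6.2 + 4.0 + 3.3)/2 = 13.5/2 = 6.75
s − a = 0.55, s − b = 2.75, s − c = 3.45
s(s−a)(s−b)(s−c) = 6.75·0.55·2.75·3.45 ≈ 35.2223
Area = √35.2223 ≈ 5.93484

Area = 5.935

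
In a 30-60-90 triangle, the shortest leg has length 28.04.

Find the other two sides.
In a 30-60-90 triangle the sides are in ratio 1 : √3 : 2 (short leg : long leg : hypotenuse).
Long leg = 28.04·√3 ≈ 28.04·1.73205 ≈ 48.5667
Hypotenuse = 2·28.04 = 56.08

Long leg = 28.04√3 = 48.57, Hypotenuse = 56.08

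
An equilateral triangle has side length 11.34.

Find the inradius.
r = Area/s with s the semi-perimeter.
Area = (√3/4)·11.34² = (√3/4)·128.5956 ≈ 0.433013·128.5956 ≈ 55.6835
s = 3·11.34/2 = 17.01
r ≈ 55.6835/17.01 ≈ 3.27358
(Equivalently r = side/(2√3) = 11.34/3.4641 ≈ 3.27358.)

r = 3.274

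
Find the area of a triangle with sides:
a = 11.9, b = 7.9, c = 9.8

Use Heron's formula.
s = (11.9 + 7.9 + 9.8)/2 = 29.6/2 = 14.8
s − a = 2.9, s − b = 6.9, s − c = 5
s(s−a)(s−b)(s−c) = 14.8·2.9·6.9·5 ≈ 1480.74
Area = √1480.74 ≈ 38.4804

Area = 38.48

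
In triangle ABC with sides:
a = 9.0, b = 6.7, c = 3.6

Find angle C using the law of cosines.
c² = a² + b² − 2ab·cos(C)  ⇒  cos(C) = (a² + b² − c²)/(2ab)
cos(C) = (9.0² + 6.7² − 3.6²)/(2·9.0·6.7) = (81 + 44.89 − 12.96)/120.6 = 112.93/120.6 ≈ 0.936401
C = arccos(0.936401) ≈ 20.5443°

C = 20.54°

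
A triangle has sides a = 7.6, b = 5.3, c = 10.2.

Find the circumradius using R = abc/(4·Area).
First find the area with Heron's formula.
s = (7.6 + 5.3 + 10.2)/2 = 11.55
Area = √(s(s−a)(s−b)(s−c)) = √(11.55·3.95·6.25·1.35) ≈ √384.94 ≈ 19.6199
abc = 7.6·5.3·10.2 = 410.856
R = abc/(4·Area) ≈ 410.856/(4·19.6199) = 410.856/78.4795 ≈ 5.2352

R = 5.235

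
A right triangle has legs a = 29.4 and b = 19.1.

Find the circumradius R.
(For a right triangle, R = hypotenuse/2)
Hypotenuse c = √(a² + b²) = √(864.36 + 364.81) = √1229.17 ≈ 35.0595
R = c/2 ≈ 35.0595/2 ≈ 17.5298

R = 17.53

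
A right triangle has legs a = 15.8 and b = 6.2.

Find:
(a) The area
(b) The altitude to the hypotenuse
(a) The legs are perpendicular, so Area = ½·a·b = ½·15.8·6.2 = ½·97.96 = 48.98
(b) Hypotenuse c = √(a² + b²) = √(249.64 + 38.44) = √288.08 ≈ 16.9729
    Area = ½·c·h_c  ⇒  h_c = 2·Area/c = 97.96/16.9729 ≈ 5.77155

Area = 48.98, h_c = 5.772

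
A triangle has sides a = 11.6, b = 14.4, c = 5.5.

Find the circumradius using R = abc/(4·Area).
First find the area with Heron's formula.
s = (11.6 + 14.4 + 5.5)/2 = 15.75
Area = √(s(s−a)(s−b)(s−c)) = √(15.75·4.15·1.35·10.25) ≈ √904.454 ≈ 30.0741
abc = 11.6·14.4·5.5 = 918.72
R = abc/(4·Area) ≈ 918.72/(4·30.0741) = 918.72/120.297 ≈ 7.63713

R = 7.637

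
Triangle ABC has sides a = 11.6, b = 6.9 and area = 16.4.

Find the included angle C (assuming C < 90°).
Area = ½·a·b·sin(C)  ⇒  sin(C) = 2·Area/(a·b) = 2·16.4/(11.6·6.9) = 32.8/80.04 ≈ 0.409795
C = arcsin(0.409795) ≈ 24.192° (taking the acute solution since C < 90°)

C = 24.19°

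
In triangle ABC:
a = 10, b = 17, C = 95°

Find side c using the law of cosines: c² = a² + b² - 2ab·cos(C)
c² = 10² + 17² − 2·10·17·cos(95°)
cos(95°) ≈ -0.0871557
c² ≈ 100 + 289 − 340·(-0.0871557) ≈ 389 + 29.633 ≈ 418.633
c ≈ √418.633 ≈ 20.4605

c = 20.46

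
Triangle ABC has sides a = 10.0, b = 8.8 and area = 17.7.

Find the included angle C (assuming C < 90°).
Area = ½·a·b·sin(C)  ⇒  sin(C) = 2·Area/(a·b) = 2·17.7/(10.0·8.8) = 35.4/88 ≈ 0.402273
C = arcsin(0.402273) ≈ 23.7203° (taking the acute solution since C < 90°)

C = 23.72°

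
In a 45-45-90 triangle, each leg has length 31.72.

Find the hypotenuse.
In a 45-45-90 triangle the sides are in ratio 1 : 1 : √2, so hypotenuse = leg·√2.
Hypotenuse = 31.72·√2 ≈ 31.72·1.41421 ≈ 44.8589

Hypotenuse = 31.72√2 = 44.86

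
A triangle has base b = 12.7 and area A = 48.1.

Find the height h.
A = ½·b·h  ⇒  h = 2A/b = 2·48.1/12.7 = 96.2/12.7 ≈ 7.5748

h = 7.575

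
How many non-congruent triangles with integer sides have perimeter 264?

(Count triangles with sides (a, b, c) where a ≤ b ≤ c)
Let a ≤ b ≤ c with a + b + c = 264. The only binding inequality is a + b > c, i.e. 264 − c > c, so c < 264/2; and c ≥ 264/3 since c is the largest side.
So 88 ≤ c ≤ 131. For each c, b runs from ⌈(264 − c)/2⌉ up to c (then a = 264 − b − c satisfies 1 ≤ a ≤ b automatically), giving c − ⌈(264 − c)/2⌉ + 1 choices.
Summing over c: 1 + 2 + 4 + 5 + … + 64 + 65  (44 terms, c = 88, …, 131) = 1452
Check (closed form: nearest integer to p²/48 for even p, (p+3)²/48 for odd p): 264²/48 = 69696/48 ≈ 1452.00 → 1452

1452 triangles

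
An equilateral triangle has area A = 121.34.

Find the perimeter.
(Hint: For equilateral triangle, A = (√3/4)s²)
A = (√3/4)s²  ⇒  s² = 4A/√3 = 4·121.34/√3 = 485.36/1.73205 ≈ 280.223
s ≈ √280.223 ≈ 16.7399
Perimeter = 3s ≈ 3·16.7399 ≈ 50.2196

Perimeter = 50.22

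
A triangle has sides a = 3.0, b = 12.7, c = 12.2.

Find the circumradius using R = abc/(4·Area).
First find the area with Heron's formula.
s = (3.0 + 12.7 + 12.2)/2 = 13.95
Area = √(s(s−a)(s−b)(s−c)) = √(13.95·10.95·1.25·1.75) ≈ √334.146 ≈ 18.2797
abc = 3.0·12.7·12.2 = 464.82
R = abc/(4·Area) ≈ 464.82/(4·18.2797) = 464.82/73.1187 ≈ 6.35706

R = 6.357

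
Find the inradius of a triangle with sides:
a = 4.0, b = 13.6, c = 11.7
r = Area/s where s is the semi-perimeter.
s = (4.0 + 13.6 + 11.7)/2 = 29.3/2 = 14.65
Area = √(s(s−a)(s−b)(s−c)) = √(14.65·10.65·1.05·2.95) ≈ √483.28 ≈ 21.9836
r ≈ 21.9836/14.65 ≈ 1.50059

r = 1.501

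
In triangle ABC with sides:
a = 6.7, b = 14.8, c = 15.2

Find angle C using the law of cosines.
c² = a² + b² − 2ab·cos(C)  ⇒  cos(C) = (a² + b² − c²)/(2ab)
cos(C) = (6.7² + 14.8² − 15.2²)/(2·6.7·14.8) = (44.89 + 219.04 − 231.04)/198.32 = 32.89/198.32 ≈ 0.165843
C = arccos(0.165843) ≈ 80.4538°

C = 80.45°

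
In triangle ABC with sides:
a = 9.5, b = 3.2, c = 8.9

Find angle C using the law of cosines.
c² = a² + b² − 2ab·cos(C)  ⇒  cos(C) = (a² + b² − c²)/(2ab)
cos(C) = (9.5² + 3.2² − 8.9²)/(2·9.5·3.2) = (90.25 + 10.24 − 79.21)/60.8 = 21.28/60.8 ≈ 0.35
C = arccos(0.35) ≈ 69.5127°

C = 69.51°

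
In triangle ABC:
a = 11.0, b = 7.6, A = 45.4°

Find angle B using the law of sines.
a/sin(A) = b/sin(B)  ⇒  sin(B) = b·sin(A)/a = 7.6·sin(45.4°)/11.0
sin(45.4°) ≈ 0.712026
sin(B) ≈ 7.6·0.712026/11.0 ≈ 5.4114/11.0 ≈ 0.491945
B = arcsin(0.491945) ≈ 29.4685°
(Since b ≤ a we need B ≤ A, so the obtuse alternative 180° − 29.4685° ≈ 150.531° is rejected.)

B = 29.47°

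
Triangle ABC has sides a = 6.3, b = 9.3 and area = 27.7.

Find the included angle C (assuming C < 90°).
Area = ½·a·b·sin(C)  ⇒  sin(C) = 2·Area/(a·b) = 2·27.7/(6.3·9.3) = 55.4/58.59 ≈ 0.945554
C = arcsin(0.945554) ≈ 71.0062° (taking the acute solution since C < 90°)

C = 71.01°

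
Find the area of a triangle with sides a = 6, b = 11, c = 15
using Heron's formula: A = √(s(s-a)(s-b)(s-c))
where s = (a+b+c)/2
s = (6 + 11 + 15)/2 = 32/2 = 16
s − a = 10, s − b = 5, s − c = 1
s(s−a)(s−b)(s−c) = 16·10·5·1 = 800
Area = √800 ≈ 28.2843

s = 16.0, Area = 28.28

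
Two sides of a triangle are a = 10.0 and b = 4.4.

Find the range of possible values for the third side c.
Triangle inequality: |a − b| < c < a + b
|a − b| = |10.0 − 4.4| = 5.6
a + b = 10.0 + 4.4 = 14.4

5.6 < c < 14.4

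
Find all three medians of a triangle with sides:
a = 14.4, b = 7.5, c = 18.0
Median formula: m_a = ½√(2b² + 2c² − a²) (and cyclically). a² = 207.36, b² = 56.25, c² = 324.
m_a = ½√(2·56.25 + 2·324 − 207.36) = ½√553.14 ≈ ½·23.5189 ≈ 11.7595
m_b = ½√(2·207.36 + 2·324 − 56.25) = ½√1006.47 ≈ ½·31.7249 ≈ 15.8625
m_c = ½√(2·207.36 + 2·56.25 − 324) = ½√203.22 ≈ ½·14.2555 ≈ 7.12776

m_a = 11.76, m_b = 15.86, m_c = 7.128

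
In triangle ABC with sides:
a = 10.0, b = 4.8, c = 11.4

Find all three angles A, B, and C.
Law of cosines for each angle (a² = 100, b² = 23.04, c² = 129.96):
cos(A) = (b² + c² − a²)/(2bc) = (23.04 + 129.96 − 100)/(2·4.8·11.4) = 53/109.44 ≈ 0.484284  ⇒  A ≈ 61.0345°
cos(B) = (a² + c² − b²)/(2ac) = (100 + 129.96 − 23.04)/(2·10.0·11.4) = 206.92/228 ≈ 0.907544  ⇒  B ≈ 24.8319°
cos(C) = (a² + b² − c²)/(2ab) = (100 + 23.04 − 129.96)/(2·10.0·4.8) = -6.92/96 ≈ -0.0720833  ⇒  C ≈ 94.1337°
Check: A + B + C ≈ 180°

A = 61.03°, B = 24.83°, C = 94.13°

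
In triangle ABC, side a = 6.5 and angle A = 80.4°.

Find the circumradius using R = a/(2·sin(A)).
R = a/(2·sin(A)) = 6.5/(2·sin(80.4°))
sin(80.4°) ≈ 0.985996
R ≈ 6.5/(2·0.985996) = 6.5/1.97199 ≈ 3.29616

R = 3.296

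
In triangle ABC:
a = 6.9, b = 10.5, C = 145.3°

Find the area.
Two sides and the included angle (SAS): A = ½·a·b·sin(C) = ½·6.9·10.5·sin(145.3°)
sin(145.3°) ≈ 0.56928
A ≈ ½·72.45·0.56928 = 36.225·0.56928 ≈ 20.6222

Area = 20.62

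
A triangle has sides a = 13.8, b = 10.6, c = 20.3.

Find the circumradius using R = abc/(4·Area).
First find the area with Heron's formula.
s = (13.8 + 10.6 + 20.3)/2 = 22.35
Area = √(s(s−a)(s−b)(s−c)) = √(22.35·8.55·11.75·2.05) ≈ √4602.94 ≈ 67.845
abc = 13.8·10.6·20.3 = 2969.484
R = abc/(4·Area) ≈ 2969.484/(4·67.845) = 2969.484/271.38 ≈ 10.9422

R = 10.94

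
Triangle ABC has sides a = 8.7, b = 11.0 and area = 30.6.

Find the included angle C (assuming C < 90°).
Area = ½·a·b·sin(C)  ⇒  sin(C) = 2·Area/(a·b) = 2·30.6/(8.7·11.0) = 61.2/95.7 ≈ 0.639498
C = arcsin(0.639498) ≈ 39.7544° (taking the acute solution since C < 90°)

C = 39.75°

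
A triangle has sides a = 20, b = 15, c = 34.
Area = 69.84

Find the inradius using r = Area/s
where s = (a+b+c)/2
s = (20 + 15 + 34)/2 = 69/2 = 34.5
r = Area/s = 69.84/34.5 ≈ 2.02435

r = 2.024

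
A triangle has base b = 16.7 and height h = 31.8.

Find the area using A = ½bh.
A = ½·b·h = ½·16.7·31.8 = ½·531.06 = 265.53

Area = 265.53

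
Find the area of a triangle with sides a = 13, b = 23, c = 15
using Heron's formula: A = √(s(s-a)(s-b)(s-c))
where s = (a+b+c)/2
s = (13 + 23 + 15)/2 = 51/2 = 25.5
s − a = 12.5, s − b = 2.5, s − c = 10.5
s(s−a)(s−b)(s−c) = 25.5·12.5·2.5·10.5 = 8367.1875
Area = √8367.1875 ≈ 91.4723

s = 25.5, Area = 91.47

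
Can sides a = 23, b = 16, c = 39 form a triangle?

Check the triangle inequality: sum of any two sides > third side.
a + b vs c: 23 + 16 = 39 ≤ 39  ✗
a + c vs b: 23 + 39 = 62 > 16  ✓
b + c vs a: 16 + 39 = 55 > 23  ✓

No: 23 + 16 = 39 is not > 39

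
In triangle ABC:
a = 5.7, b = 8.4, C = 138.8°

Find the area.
Two sides and the included angle (SAS): A = ½·a·b·sin(C) = ½·5.7·8.4·sin(138.8°)
sin(138.8°) ≈ 0.658689
A ≈ ½·47.88·0.658689 = 23.94·0.658689 ≈ 15.769

Area = 15.77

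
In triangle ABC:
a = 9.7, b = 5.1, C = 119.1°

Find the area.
Two sides and the included angle (SAS): A = ½·a·b·sin(C) = ½·9.7·5.1·sin(119.1°)
sin(119.1°) ≈ 0.873772
A ≈ ½·49.47·0.873772 = 24.735·0.873772 ≈ 21.6128

Area = 21.61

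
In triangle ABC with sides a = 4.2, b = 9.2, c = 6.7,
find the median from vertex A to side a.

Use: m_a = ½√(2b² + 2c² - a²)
m_a = ½√(2·9.2² + 2·6.7² − 4.2²) = ½√(2·84.64 + 2·44.89 − 17.64) = ½√(169.28 + 89.78 − 17.64) = ½√241.42
√241.42 ≈ 15.5377, so m_a ≈ 7.76885

m_a = 7.769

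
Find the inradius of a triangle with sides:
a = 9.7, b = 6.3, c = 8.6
r = Area/s where s is the semi-perimeter.
s = (9.7 + 6.3 + 8.6)/2 = 24.6/2 = 12.3
Area = √(s(s−a)(s−b)(s−c)) = √(12.3·2.6·6·3.7) ≈ √709.956 ≈ 26.645
r ≈ 26.645/12.3 ≈ 2.16626

r = 2.166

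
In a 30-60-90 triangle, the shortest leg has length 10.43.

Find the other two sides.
In a 30-60-90 triangle the sides are in ratio 1 : √3 : 2 (short leg : long leg : hypotenuse).
Long leg = 10.43·√3 ≈ 10.43·1.73205 ≈ 18.0653
Hypotenuse = 2·10.43 = 20.86

Long leg = 10.43√3 = 18.07, Hypotenuse = 20.86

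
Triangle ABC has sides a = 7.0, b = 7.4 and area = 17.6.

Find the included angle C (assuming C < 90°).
Area = ½·a·b·sin(C)  ⇒  sin(C) = 2·Area/(a·b) = 2·17.6/(7.0·7.4) = 35.2/51.8 ≈ 0.679537
C = arcsin(0.679537) ≈ 42.8074° (taking the acute solution since C < 90°)

C = 42.81°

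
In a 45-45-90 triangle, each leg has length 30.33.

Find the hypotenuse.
In a 45-45-90 triangle the sides are in ratio 1 : 1 : √2, so hypotenuse = leg·√2.
Hypotenuse = 30.33·√2 ≈ 30.33·1.41421 ≈ 42.8931

Hypotenuse = 30.33√2 = 42.89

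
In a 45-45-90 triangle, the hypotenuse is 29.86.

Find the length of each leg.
In a 45-45-90 triangle hypotenuse = leg·√2, so leg = hypotenuse/√2.
Leg = 29.86/√2 ≈ 29.86/1.41421 ≈ 21.1142

Each leg = 21.11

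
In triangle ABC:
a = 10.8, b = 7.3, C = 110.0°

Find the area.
Two sides and the included angle (SAS): A = ½·a·b·sin(C) = ½·10.8·7.3·sin(110.0°)
sin(110.0°) ≈ 0.939693
A ≈ ½·78.84·0.939693 = 39.42·0.939693 ≈ 37.0427

Area = 37.04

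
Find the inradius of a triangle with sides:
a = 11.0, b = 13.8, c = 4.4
r = Area/s where s is the semi-perimeter.
s = (11.0 + 13.8 + 4.4)/2 = 29.2/2 = 14.6
Area = √(s(s−a)(s−b)(s−c)) = √(14.6·3.6·0.8·10.2) ≈ √428.89 ≈ 20.7096
r ≈ 20.7096/14.6 ≈ 1.41847

r = 1.418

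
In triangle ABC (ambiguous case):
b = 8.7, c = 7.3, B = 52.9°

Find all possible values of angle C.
b/sin(B) = c/sin(C)  ⇒  sin(C) = c·sin(B)/b = 7.3·sin(52.9°)/8.7
sin(52.9°) ≈ 0.797584
sin(C) ≈ 7.3·0.797584/8.7 ≈ 5.82236/8.7 ≈ 0.669237
Candidate 1: C₁ = arcsin(0.669237) ≈ 42.0082°  →  A = 180° − 52.9° − 42.0082° ≈ 85.0918° > 0, valid
Candidate 2: C₂ = 180° − C₁ ≈ 137.992°  →  A = 180° − 52.9° − 137.992° ≈ -10.8918° ≤ 0, not a valid triangle

C = 42.01° (one solution)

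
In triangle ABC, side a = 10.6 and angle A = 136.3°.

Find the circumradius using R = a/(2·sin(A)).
R = a/(2·sin(A)) = 10.6/(2·sin(136.3°))
sin(136.3°) ≈ 0.690882
R ≈ 10.6/(2·0.690882) = 10.6/1.38176 ≈ 7.67135

R = 7.671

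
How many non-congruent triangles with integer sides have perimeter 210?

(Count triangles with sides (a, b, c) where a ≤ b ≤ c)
Let a ≤ b ≤ c with a + b + c = 210. The only binding inequality is a + b > c, i.e. 210 − c > c, so c < 210/2; and c ≥ 210/3 since c is the largest side.
So 70 ≤ c ≤ 104. For each c, b runs from ⌈(210 − c)/2⌉ up to c (then a = 210 − b − c satisfies 1 ≤ a ≤ b automatically), giving c − ⌈(210 − c)/2⌉ + 1 choices.
Summing over c: 1 + 2 + 4 + 5 + … + 50 + 52  (35 terms, c = 70, …, 104) = 919
Check (closed form: nearest integer to p²/48 for even p, (p+3)²/48 for odd p): 210²/48 = 44100/48 ≈ 918.75 → 919

919 triangles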